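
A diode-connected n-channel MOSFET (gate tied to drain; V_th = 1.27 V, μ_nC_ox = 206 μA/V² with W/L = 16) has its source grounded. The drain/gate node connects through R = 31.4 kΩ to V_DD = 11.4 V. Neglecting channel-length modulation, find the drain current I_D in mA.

I_D = 0.309 mA

With gate tied to drain, V_GS = V_DS ≥ V_GS − V_th, so the device is in saturation.
k_n = μ_nC_ox · (W/L) = 3.296 mA/V².
KCL at the drain: ½ k_n (V_GS − V_th)² = (V_DD − V_GS)/R.
Let x = V_GS − 1.27. Then 51.7 x² + x − 10.13 = 0, giving x = 0.433 V (positive root), so V_GS = 1.7 V.
I_D = (V_DD − V_GS)/R = (11.4 − 1.7) / 31.4 = 0.309 mA.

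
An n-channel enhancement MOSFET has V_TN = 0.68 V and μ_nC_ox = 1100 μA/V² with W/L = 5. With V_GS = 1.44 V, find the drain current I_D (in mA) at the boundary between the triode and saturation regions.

At the boundary V_DS = V_ov = V_GS − V_TN = 1.44 − 0.68 = 0.76 V.
k_n = μ_nC_ox · (W/L) = 5.5 mA/V².
I_D = ½ k_n V_ov² = 0.5 × 5.5 × 0.76² = 1.59 mA.

I_D = 1.59 mA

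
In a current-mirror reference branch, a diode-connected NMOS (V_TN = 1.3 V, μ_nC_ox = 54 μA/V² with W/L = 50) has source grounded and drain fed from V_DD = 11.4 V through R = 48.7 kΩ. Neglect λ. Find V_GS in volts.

V_GS = 1.68 V

With gate tied to drain, V_GS = V_DS ≥ V_GS − V_TN, so the device is in saturation.
k_n = μ_nC_ox · (W/L) = 2.7 mA/V².
KCL at the drain: ½ k_n (V_GS − V_TN)² = (V_DD − V_GS)/R.
Let x = V_GS − 1.3. Then 65.7 x² + x − 10.1 = 0, giving x = 0.384 V (positive root), so V_GS = 1.68 V.
I_D = (V_DD − V_GS)/R = (11.4 − 1.68) / 48.7 = 0.199 mA.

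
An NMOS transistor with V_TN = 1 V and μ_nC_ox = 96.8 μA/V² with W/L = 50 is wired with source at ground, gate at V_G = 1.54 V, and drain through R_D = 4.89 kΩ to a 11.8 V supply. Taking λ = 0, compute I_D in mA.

I_D = 0.706 mA

V_GS = V_G = 1.54 V, so V_ov = 1.54 − 1 = 0.54 V.
k_n = μ_nC_ox · (W/L) = 4.84 mA/V².
Assume saturation: I_D = ½ k_n V_ov² = 0.5 × 4.84 × 0.54² = 0.706 mA, giving V_DS = V_DD − I_D R_D = 11.8 − 0.706 × 4.89 = 8.35 V.
V_DS = 8.35 V ≥ V_ov = 0.54 V, confirming saturation.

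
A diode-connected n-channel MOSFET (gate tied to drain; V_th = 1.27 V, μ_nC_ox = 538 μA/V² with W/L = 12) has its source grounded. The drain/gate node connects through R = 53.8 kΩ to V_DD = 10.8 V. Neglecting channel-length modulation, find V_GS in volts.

With gate tied to drain, V_GS = V_DS ≥ V_GS − V_th, so the device is in saturation.
k_n = μ_nC_ox · (W/L) = 6.456 mA/V².
KCL at the drain: ½ k_n (V_GS − V_th)² = (V_DD − V_GS)/R.
Let x = V_GS − 1.27. Then 174 x² + x − 9.53 = 0, giving x = 0.231 V (positive root), so V_GS = 1.5 V.
I_D = (V_DD − V_GS)/R = (10.8 − 1.5) / 53.8 = 0.173 mA.

V_GS = 1.50 V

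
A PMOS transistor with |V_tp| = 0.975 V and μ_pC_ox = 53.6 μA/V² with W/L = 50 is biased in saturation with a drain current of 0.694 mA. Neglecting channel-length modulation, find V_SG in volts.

V_SG = 1.69 V

k_p = μ_pC_ox · (W/L) = 2.68 mA/V².
In saturation I_D = ½ k_p (V_SG − |V_tp|)², so V_SG − |V_tp| = √(2 I_D / k_p) = √(2 × 0.694 / 2.68) = 0.72 V.
V_SG = 0.975 + 0.72 = 1.69 V.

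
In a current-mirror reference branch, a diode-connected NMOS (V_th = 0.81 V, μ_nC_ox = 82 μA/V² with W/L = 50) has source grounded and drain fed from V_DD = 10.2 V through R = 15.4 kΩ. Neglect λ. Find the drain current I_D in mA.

With gate tied to drain, V_GS = V_DS ≥ V_GS − V_th, so the device is in saturation.
k_n = μ_nC_ox · (W/L) = 4.1 mA/V².
KCL at the drain: ½ k_n (V_GS − V_th)² = (V_DD − V_GS)/R.
Let x = V_GS − 0.81. Then 31.6 x² + x − 9.39 = 0, giving x = 0.53 V (positive root), so V_GS = 1.34 V.
I_D = (V_DD − V_GS)/R = (10.2 − 1.34) / 15.4 = 0.575 mA.

I_D = 0.575 mA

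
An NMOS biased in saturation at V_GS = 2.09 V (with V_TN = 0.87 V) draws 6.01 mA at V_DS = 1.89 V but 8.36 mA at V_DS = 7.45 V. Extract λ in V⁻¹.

λ = 0.0811 V⁻¹

With V_GS fixed, I_D ∝ (1 + λ V_DS) in saturation, so I_D2/I_D1 = (1 + λ V_DS2)/(1 + λ V_DS1).
8.36/6.01 = 1.391 = (1 + 7.45 λ)/(1 + 1.89 λ).
Solving: λ (I_D1 V_DS2 − I_D2 V_DS1) = I_D2 − I_D1, so λ = (8.36 − 6.01) / (6.01 × 7.45 − 8.36 × 1.89) = 2.35 / 29 = 0.0811 V⁻¹.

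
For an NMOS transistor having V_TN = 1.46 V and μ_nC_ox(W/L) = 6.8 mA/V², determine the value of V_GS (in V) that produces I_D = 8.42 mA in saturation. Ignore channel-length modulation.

V_GS = 3.03 V

In saturation I_D = ½ k_n (V_GS − V_TN)², so V_GS − V_TN = √(2 I_D / k_n) = √(2 × 8.42 / 6.8) = 1.57 V.
V_GS = 1.46 + 1.57 = 3.03 V.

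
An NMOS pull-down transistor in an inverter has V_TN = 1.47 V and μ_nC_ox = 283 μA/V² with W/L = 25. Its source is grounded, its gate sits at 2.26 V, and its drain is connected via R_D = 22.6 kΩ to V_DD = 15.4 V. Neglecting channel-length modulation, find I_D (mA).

V_GS = V_G = 2.26 V, so V_ov = 2.26 − 1.47 = 0.79 V.
k_n = μ_nC_ox · (W/L) = 7.075 mA/V².
Assume saturation: I_D = ½ k_n V_ov² = 0.5 × 7.075 × 0.79² = 2.21 mA, giving V_DS = V_DD − I_D R_D = 15.4 − 2.21 × 22.6 = -34.5 V.
But -34.5 V < V_ov = 0.79 V, so the device is actually in triode.
In triode I_D = k_n[V_ov V_DS − ½ V_DS²] and I_D = (V_DD − V_DS)/R_D. Equating: 79.9 V_DS² − 127.3 V_DS + 15.4 = 0, giving V_DS = 0.132 V (the root below V_ov).
I_D = (15.4 − 0.132) / 22.6 = 0.676 mA.

I_D = 0.676 mA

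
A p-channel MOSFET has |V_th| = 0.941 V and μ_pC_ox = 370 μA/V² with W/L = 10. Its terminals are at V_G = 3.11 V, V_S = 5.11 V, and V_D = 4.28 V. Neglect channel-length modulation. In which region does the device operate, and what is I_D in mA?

Triode; I_D = 1.98 mA

V_SG = V_S − V_G = 5.11 − 3.11 = 2 V; V_SD = V_S − V_D = 5.11 − 4.28 = 0.83 V.
k_p = μ_pC_ox · (W/L) = 3.7 mA/V².
V_ov = V_SG − |V_th| = 2 − 0.941 = 1.06 V.
Since V_SD = 0.83 V < V_ov = 1.06 V, the device is in the triode region.
I_D = k_p [V_ov · V_SD − ½ V_SD²] = 3.7 × [1.06 × 0.83 − 0.5 × 0.83²] = 1.98 mA.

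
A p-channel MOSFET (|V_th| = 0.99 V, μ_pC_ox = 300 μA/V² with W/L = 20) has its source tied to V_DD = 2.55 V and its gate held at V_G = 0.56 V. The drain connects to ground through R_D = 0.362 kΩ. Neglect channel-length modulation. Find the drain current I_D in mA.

V_SG = V_DD − V_G = 2.55 − 0.56 = 1.99 V, so V_ov = 1.99 − 0.99 = 1 V.
k_p = μ_pC_ox · (W/L) = 6 mA/V².
Assume saturation: I_D = ½ k_p V_ov² = 0.5 × 6 × 1² = 3 mA, giving V_SD = V_DD − I_D R_D = 2.55 − 3 × 0.362 = 1.46 V.
V_SD = 1.46 V ≥ V_ov = 1 V, confirming saturation.

I_D = 3.00 mA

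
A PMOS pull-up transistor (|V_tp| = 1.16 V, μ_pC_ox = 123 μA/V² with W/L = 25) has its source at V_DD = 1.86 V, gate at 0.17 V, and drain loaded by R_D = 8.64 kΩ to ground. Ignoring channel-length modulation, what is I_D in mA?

V_SG = V_DD − V_G = 1.86 − 0.17 = 1.69 V, so V_ov = 1.69 − 1.16 = 0.53 V.
k_p = μ_pC_ox · (W/L) = 3.075 mA/V².
Assume saturation: I_D = ½ k_p V_ov² = 0.5 × 3.075 × 0.53² = 0.432 mA, giving V_SD = V_DD − I_D R_D = 1.86 − 0.432 × 8.64 = -1.87 V.
But -1.87 V < V_ov = 0.53 V, so the device is actually in triode.
In triode I_D = k_p[V_ov V_SD − ½ V_SD²] and I_D = (V_DD − V_SD)/R_D. Equating: 13.3 V_SD² − 15.08 V_SD + 1.86 = 0, giving V_SD = 0.141 V (the root below V_ov).
I_D = (1.86 − 0.141) / 8.64 = 0.199 mA.

I_D = 0.199 mA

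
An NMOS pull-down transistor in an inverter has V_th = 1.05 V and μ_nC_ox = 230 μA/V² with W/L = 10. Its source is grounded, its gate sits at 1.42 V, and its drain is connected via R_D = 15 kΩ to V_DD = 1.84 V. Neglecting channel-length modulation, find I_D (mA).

I_D = 0.111 mA

V_GS = V_G = 1.42 V, so V_ov = 1.42 − 1.05 = 0.37 V.
k_n = μ_nC_ox · (W/L) = 2.3 mA/V².
Assume saturation: I_D = ½ k_n V_ov² = 0.5 × 2.3 × 0.37² = 0.157 mA, giving V_DS = V_DD − I_D R_D = 1.84 − 0.157 × 15 = -0.522 V.
But -0.522 V < V_ov = 0.37 V, so the device is actually in triode.
In triode I_D = k_n[V_ov V_DS − ½ V_DS²] and I_D = (V_DD − V_DS)/R_D. Equating: 17.2 V_DS² − 13.76 V_DS + 1.84 = 0, giving V_DS = 0.17 V (the root below V_ov).
I_D = (1.84 − 0.17) / 15 = 0.111 mA.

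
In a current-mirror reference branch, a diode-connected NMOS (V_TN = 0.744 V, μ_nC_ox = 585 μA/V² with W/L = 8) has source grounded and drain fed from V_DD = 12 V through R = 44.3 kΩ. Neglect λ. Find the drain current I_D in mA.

With gate tied to drain, V_GS = V_DS ≥ V_GS − V_TN, so the device is in saturation.
k_n = μ_nC_ox · (W/L) = 4.68 mA/V².
KCL at the drain: ½ k_n (V_GS − V_TN)² = (V_DD − V_GS)/R.
Let x = V_GS − 0.744. Then 104 x² + x − 11.26 = 0, giving x = 0.325 V (positive root), so V_GS = 1.07 V.
I_D = (V_DD − V_GS)/R = (12 − 1.07) / 44.3 = 0.247 mA.

I_D = 0.247 mA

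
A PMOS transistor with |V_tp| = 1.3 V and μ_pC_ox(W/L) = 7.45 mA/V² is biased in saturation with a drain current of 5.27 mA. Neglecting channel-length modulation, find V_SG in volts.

In saturation I_D = ½ k_p (V_SG − |V_tp|)², so V_SG − |V_tp| = √(2 I_D / k_p) = √(2 × 5.27 / 7.45) = 1.19 V.
V_SG = 1.3 + 1.19 = 2.49 V.

V_SG = 2.49 V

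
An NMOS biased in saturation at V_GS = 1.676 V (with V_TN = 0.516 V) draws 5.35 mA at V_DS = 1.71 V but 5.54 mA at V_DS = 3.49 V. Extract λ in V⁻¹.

λ = 0.0207 V⁻¹

With V_GS fixed, I_D ∝ (1 + λ V_DS) in saturation, so I_D2/I_D1 = (1 + λ V_DS2)/(1 + λ V_DS1).
5.54/5.35 = 1.036 = (1 + 3.49 λ)/(1 + 1.71 λ).
Solving: λ (I_D1 V_DS2 − I_D2 V_DS1) = I_D2 − I_D1, so λ = (5.54 − 5.35) / (5.35 × 3.49 − 5.54 × 1.71) = 0.19 / 9.2 = 0.0207 V⁻¹.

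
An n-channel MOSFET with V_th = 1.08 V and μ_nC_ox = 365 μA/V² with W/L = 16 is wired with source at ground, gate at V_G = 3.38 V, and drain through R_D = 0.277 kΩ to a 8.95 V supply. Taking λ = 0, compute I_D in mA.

I_D = 15.4 mA

V_GS = V_G = 3.38 V, so V_ov = 3.38 − 1.08 = 2.3 V.
k_n = μ_nC_ox · (W/L) = 5.84 mA/V².
Assume saturation: I_D = ½ k_n V_ov² = 0.5 × 5.84 × 2.3² = 15.4 mA, giving V_DS = V_DD − I_D R_D = 8.95 − 15.4 × 0.277 = 4.67 V.
V_DS = 4.67 V ≥ V_ov = 2.3 V, confirming saturation.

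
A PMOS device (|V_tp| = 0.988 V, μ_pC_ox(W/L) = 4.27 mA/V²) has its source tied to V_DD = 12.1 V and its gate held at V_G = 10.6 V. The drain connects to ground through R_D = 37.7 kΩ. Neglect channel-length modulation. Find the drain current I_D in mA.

V_SG = V_DD − V_G = 12.1 − 10.6 = 1.5 V, so V_ov = 1.5 − 0.988 = 0.512 V.
Assume saturation: I_D = ½ k_p V_ov² = 0.5 × 4.27 × 0.512² = 0.56 mA, giving V_SD = V_DD − I_D R_D = 12.1 − 0.56 × 37.7 = -9 V.
But -9 V < V_ov = 0.512 V, so the device is actually in triode.
In triode I_D = k_p[V_ov V_SD − ½ V_SD²] and I_D = (V_DD − V_SD)/R_D. Equating: 80.5 V_SD² − 83.42 V_SD + 12.1 = 0, giving V_SD = 0.174 V (the root below V_ov).
I_D = (12.1 − 0.174) / 37.7 = 0.316 mA.

I_D = 0.316 mA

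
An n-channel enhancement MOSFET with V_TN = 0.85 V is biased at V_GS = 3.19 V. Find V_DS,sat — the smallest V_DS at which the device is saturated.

V_DS,sat = 2.34 V

The boundary between triode and saturation is V_DS = V_GS − V_TN = V_ov.
V_ov = 3.19 − 0.85 = 2.34 V.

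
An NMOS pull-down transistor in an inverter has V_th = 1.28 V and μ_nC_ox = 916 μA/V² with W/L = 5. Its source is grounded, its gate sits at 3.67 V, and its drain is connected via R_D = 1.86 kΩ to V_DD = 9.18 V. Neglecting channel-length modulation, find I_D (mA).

I_D = 4.68 mA

V_GS = V_G = 3.67 V, so V_ov = 3.67 − 1.28 = 2.39 V.
k_n = μ_nC_ox · (W/L) = 4.58 mA/V².
Assume saturation: I_D = ½ k_n V_ov² = 0.5 × 4.58 × 2.39² = 13.1 mA, giving V_DS = V_DD − I_D R_D = 9.18 − 13.1 × 1.86 = -15.2 V.
But -15.2 V < V_ov = 2.39 V, so the device is actually in triode.
In triode I_D = k_n[V_ov V_DS − ½ V_DS²] and I_D = (V_DD − V_DS)/R_D. Equating: 4.26 V_DS² − 21.36 V_DS + 9.18 = 0, giving V_DS = 0.475 V (the root below V_ov).
I_D = (9.18 − 0.475) / 1.86 = 4.68 mA.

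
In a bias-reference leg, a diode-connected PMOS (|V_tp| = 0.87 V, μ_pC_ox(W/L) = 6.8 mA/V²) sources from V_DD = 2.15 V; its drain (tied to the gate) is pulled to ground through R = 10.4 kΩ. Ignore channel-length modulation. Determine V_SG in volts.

V_SG = 1.05 V

With gate tied to drain, V_SG = V_SD ≥ V_SG − |V_tp|, so the device is in saturation.
KCL at the drain: ½ k_p (V_SG − |V_tp|)² = (V_DD − V_SG)/R.
Let x = V_SG − 0.87. Then 35.4 x² + x − 1.28 = 0, giving x = 0.177 V (positive root), so V_SG = 1.05 V.
I_D = (V_DD − V_SG)/R = (2.15 − 1.05) / 10.4 = 0.106 mA.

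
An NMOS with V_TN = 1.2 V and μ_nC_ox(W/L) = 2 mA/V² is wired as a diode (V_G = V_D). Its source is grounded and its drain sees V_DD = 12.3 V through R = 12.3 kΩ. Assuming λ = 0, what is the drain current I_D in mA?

With gate tied to drain, V_GS = V_DS ≥ V_GS − V_TN, so the device is in saturation.
KCL at the drain: ½ k_n (V_GS − V_TN)² = (V_DD − V_GS)/R.
Let x = V_GS − 1.2. Then 12.3 x² + x − 11.1 = 0, giving x = 0.91 V (positive root), so V_GS = 2.11 V.
I_D = (V_DD − V_GS)/R = (12.3 − 2.11) / 12.3 = 0.828 mA.

I_D = 0.828 mA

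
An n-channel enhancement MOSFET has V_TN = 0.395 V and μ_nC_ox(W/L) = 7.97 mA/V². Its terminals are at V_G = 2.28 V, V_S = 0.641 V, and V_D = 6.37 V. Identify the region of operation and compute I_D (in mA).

V_GS = V_G − V_S = 2.28 − 0.641 = 1.64 V; V_DS = V_D − V_S = 6.37 − 0.641 = 5.73 V.
V_ov = V_GS − V_TN = 1.64 − 0.395 = 1.24 V.
Since V_DS = 5.73 V ≥ V_ov = 1.24 V, the device is in saturation.
I_D = ½ k_n V_ov² = 0.5 × 7.97 × 1.24² = 6.17 mA.

Saturation; I_D = 6.17 mA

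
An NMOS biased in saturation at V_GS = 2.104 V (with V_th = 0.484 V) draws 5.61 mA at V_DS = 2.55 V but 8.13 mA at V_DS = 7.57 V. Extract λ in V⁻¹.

With V_GS fixed, I_D ∝ (1 + λ V_DS) in saturation, so I_D2/I_D1 = (1 + λ V_DS2)/(1 + λ V_DS1).
8.13/5.61 = 1.449 = (1 + 7.57 λ)/(1 + 2.55 λ).
Solving: λ (I_D1 V_DS2 − I_D2 V_DS1) = I_D2 − I_D1, so λ = (8.13 − 5.61) / (5.61 × 7.57 − 8.13 × 2.55) = 2.52 / 21.7 = 0.116 V⁻¹.

λ = 0.116 V⁻¹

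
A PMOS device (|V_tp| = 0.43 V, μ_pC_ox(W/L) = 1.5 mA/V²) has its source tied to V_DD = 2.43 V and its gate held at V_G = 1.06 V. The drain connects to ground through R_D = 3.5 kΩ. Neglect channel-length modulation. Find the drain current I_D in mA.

I_D = 0.541 mA

V_SG = V_DD − V_G = 2.43 − 1.06 = 1.37 V, so V_ov = 1.37 − 0.43 = 0.94 V.
Assume saturation: I_D = ½ k_p V_ov² = 0.5 × 1.5 × 0.94² = 0.663 mA, giving V_SD = V_DD − I_D R_D = 2.43 − 0.663 × 3.5 = 0.111 V.
But 0.111 V < V_ov = 0.94 V, so the device is actually in triode.
In triode I_D = k_p[V_ov V_SD − ½ V_SD²] and I_D = (V_DD − V_SD)/R_D. Equating: 2.62 V_SD² − 5.935 V_SD + 2.43 = 0, giving V_SD = 0.537 V (the root below V_ov).
I_D = (2.43 − 0.537) / 3.5 = 0.541 mA.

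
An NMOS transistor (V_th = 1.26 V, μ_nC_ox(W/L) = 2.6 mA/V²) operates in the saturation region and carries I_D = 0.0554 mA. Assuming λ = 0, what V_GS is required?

In saturation I_D = ½ k_n (V_GS − V_th)², so V_GS − V_th = √(2 I_D / k_n) = √(2 × 0.0554 / 2.6) = 0.206 V.
V_GS = 1.26 + 0.206 = 1.47 V.

V_GS = 1.47 V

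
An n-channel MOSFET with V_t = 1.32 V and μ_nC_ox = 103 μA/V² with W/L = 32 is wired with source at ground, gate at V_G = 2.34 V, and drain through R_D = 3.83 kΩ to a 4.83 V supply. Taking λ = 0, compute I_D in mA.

I_D = 1.15 mA

V_GS = V_G = 2.34 V, so V_ov = 2.34 − 1.32 = 1.02 V.
k_n = μ_nC_ox · (W/L) = 3.296 mA/V².
Assume saturation: I_D = ½ k_n V_ov² = 0.5 × 3.296 × 1.02² = 1.71 mA, giving V_DS = V_DD − I_D R_D = 4.83 − 1.71 × 3.83 = -1.74 V.
But -1.74 V < V_ov = 1.02 V, so the device is actually in triode.
In triode I_D = k_n[V_ov V_DS − ½ V_DS²] and I_D = (V_DD − V_DS)/R_D. Equating: 6.31 V_DS² − 13.88 V_DS + 4.83 = 0, giving V_DS = 0.434 V (the root below V_ov).
I_D = (4.83 − 0.434) / 3.83 = 1.15 mA.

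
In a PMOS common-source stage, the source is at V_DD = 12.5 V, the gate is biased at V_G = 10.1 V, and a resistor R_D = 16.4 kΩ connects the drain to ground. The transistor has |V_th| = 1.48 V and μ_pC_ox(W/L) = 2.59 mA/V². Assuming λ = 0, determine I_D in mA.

V_SG = V_DD − V_G = 12.5 − 10.1 = 2.4 V, so V_ov = 2.4 − 1.48 = 0.92 V.
Assume saturation: I_D = ½ k_p V_ov² = 0.5 × 2.59 × 0.92² = 1.1 mA, giving V_SD = V_DD − I_D R_D = 12.5 − 1.1 × 16.4 = -5.48 V.
But -5.48 V < V_ov = 0.92 V, so the device is actually in triode.
In triode I_D = k_p[V_ov V_SD − ½ V_SD²] and I_D = (V_DD − V_SD)/R_D. Equating: 21.2 V_SD² − 40.08 V_SD + 12.5 = 0, giving V_SD = 0.394 V (the root below V_ov).
I_D = (12.5 − 0.394) / 16.4 = 0.738 mA.

I_D = 0.738 mA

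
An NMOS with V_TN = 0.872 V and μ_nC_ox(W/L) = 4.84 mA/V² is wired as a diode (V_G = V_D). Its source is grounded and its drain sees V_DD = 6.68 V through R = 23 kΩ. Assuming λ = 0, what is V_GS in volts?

V_GS = 1.19 V

With gate tied to drain, V_GS = V_DS ≥ V_GS − V_TN, so the device is in saturation.
KCL at the drain: ½ k_n (V_GS − V_TN)² = (V_DD − V_GS)/R.
Let x = V_GS − 0.872. Then 55.7 x² + x − 5.808 = 0, giving x = 0.314 V (positive root), so V_GS = 1.19 V.
I_D = (V_DD − V_GS)/R = (6.68 − 1.19) / 23 = 0.239 mA.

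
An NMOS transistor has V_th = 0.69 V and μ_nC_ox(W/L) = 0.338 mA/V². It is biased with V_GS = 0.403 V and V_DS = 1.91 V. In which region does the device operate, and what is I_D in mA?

V_GS = 0.403 V < V_th = 0.69 V, so the transistor is in cutoff.

Cutoff; I_D = 0 mA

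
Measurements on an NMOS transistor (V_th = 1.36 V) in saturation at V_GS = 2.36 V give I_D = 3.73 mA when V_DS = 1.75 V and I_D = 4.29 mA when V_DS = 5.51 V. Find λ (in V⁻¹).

λ = 0.0429 V⁻¹

With V_GS fixed, I_D ∝ (1 + λ V_DS) in saturation, so I_D2/I_D1 = (1 + λ V_DS2)/(1 + λ V_DS1).
4.29/3.73 = 1.15 = (1 + 5.51 λ)/(1 + 1.75 λ).
Solving: λ (I_D1 V_DS2 − I_D2 V_DS1) = I_D2 − I_D1, so λ = (4.29 − 3.73) / (3.73 × 5.51 − 4.29 × 1.75) = 0.56 / 13 = 0.0429 V⁻¹.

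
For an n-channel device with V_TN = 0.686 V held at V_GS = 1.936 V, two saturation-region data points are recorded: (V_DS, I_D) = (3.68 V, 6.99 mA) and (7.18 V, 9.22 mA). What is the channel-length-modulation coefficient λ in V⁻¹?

λ = 0.137 V⁻¹

With V_GS fixed, I_D ∝ (1 + λ V_DS) in saturation, so I_D2/I_D1 = (1 + λ V_DS2)/(1 + λ V_DS1).
9.22/6.99 = 1.319 = (1 + 7.18 λ)/(1 + 3.68 λ).
Solving: λ (I_D1 V_DS2 − I_D2 V_DS1) = I_D2 − I_D1, so λ = (9.22 − 6.99) / (6.99 × 7.18 − 9.22 × 3.68) = 2.23 / 16.3 = 0.137 V⁻¹.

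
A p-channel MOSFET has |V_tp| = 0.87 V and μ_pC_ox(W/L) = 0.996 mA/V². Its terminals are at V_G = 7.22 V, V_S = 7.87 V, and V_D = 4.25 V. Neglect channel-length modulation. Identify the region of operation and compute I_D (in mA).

Cutoff; I_D = 0 mA

V_SG = V_S − V_G = 7.87 − 7.22 = 0.65 V; V_SD = V_S − V_D = 7.87 − 4.25 = 3.62 V.
V_SG = 0.65 V < |V_tp| = 0.87 V, so the transistor is in cutoff.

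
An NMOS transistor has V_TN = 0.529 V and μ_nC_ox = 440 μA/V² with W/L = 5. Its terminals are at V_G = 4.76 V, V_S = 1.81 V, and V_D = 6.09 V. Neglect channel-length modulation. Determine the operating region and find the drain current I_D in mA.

Saturation; I_D = 6.45 mA

V_GS = V_G − V_S = 4.76 − 1.81 = 2.95 V; V_DS = V_D − V_S = 6.09 − 1.81 = 4.28 V.
k_n = μ_nC_ox · (W/L) = 2.2 mA/V².
V_ov = V_GS − V_TN = 2.95 − 0.529 = 2.42 V.
Since V_DS = 4.28 V ≥ V_ov = 2.42 V, the device is in saturation.
I_D = ½ k_n V_ov² = 0.5 × 2.2 × 2.42² = 6.45 mA.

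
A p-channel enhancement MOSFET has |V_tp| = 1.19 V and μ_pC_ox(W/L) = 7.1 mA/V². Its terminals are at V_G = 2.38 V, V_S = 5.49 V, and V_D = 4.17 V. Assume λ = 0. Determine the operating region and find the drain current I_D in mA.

V_SG = V_S − V_G = 5.49 − 2.38 = 3.11 V; V_SD = V_S − V_D = 5.49 − 4.17 = 1.32 V.
V_ov = V_SG − |V_tp| = 3.11 − 1.19 = 1.92 V.
Since V_SD = 1.32 V < V_ov = 1.92 V, the device is in the triode region.
I_D = k_p [V_ov · V_SD − ½ V_SD²] = 7.1 × [1.92 × 1.32 − 0.5 × 1.32²] = 11.8 mA.

Triode; I_D = 11.8 mA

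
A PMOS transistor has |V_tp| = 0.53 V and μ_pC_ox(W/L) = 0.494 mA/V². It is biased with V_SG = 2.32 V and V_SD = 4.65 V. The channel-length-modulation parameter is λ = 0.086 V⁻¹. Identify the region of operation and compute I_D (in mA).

Saturation; I_D = 1.11 mA

V_ov = V_SG − |V_tp| = 2.32 − 0.53 = 1.79 V.
Since V_SD = 4.65 V ≥ V_ov = 1.79 V, the device is in saturation.
I_D = ½ k_p V_ov² (1 + λ V_SD) = 0.5 × 0.494 × 1.79² × (1 + 0.086 × 4.65) = 1.11 mA.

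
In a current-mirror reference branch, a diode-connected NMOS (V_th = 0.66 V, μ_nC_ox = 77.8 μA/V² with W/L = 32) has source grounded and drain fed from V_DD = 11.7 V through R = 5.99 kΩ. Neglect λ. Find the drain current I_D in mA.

With gate tied to drain, V_GS = V_DS ≥ V_GS − V_th, so the device is in saturation.
k_n = μ_nC_ox · (W/L) = 2.49 mA/V².
KCL at the drain: ½ k_n (V_GS − V_th)² = (V_DD − V_GS)/R.
Let x = V_GS − 0.66. Then 7.46 x² + x − 11.04 = 0, giving x = 1.15 V (positive root), so V_GS = 1.81 V.
I_D = (V_DD − V_GS)/R = (11.7 − 1.81) / 5.99 = 1.65 mA.

I_D = 1.65 mA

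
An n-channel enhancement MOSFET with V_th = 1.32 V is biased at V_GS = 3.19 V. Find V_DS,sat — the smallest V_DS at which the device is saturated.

V_DS,sat = 1.87 V

The boundary between triode and saturation is V_DS = V_GS − V_th = V_ov.
V_ov = 3.19 − 1.32 = 1.87 V.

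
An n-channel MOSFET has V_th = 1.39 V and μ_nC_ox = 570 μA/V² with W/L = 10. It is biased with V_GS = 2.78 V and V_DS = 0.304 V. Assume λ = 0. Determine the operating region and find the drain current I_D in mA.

k_n = μ_nC_ox · (W/L) = 5.7 mA/V².
V_ov = V_GS − V_th = 2.78 − 1.39 = 1.39 V.
Since V_DS = 0.304 V < V_ov = 1.39 V, the device is in the triode region.
I_D = k_n [V_ov · V_DS − ½ V_DS²] = 5.7 × [1.39 × 0.304 − 0.5 × 0.304²] = 2.15 mA.

Triode; I_D = 2.15 mA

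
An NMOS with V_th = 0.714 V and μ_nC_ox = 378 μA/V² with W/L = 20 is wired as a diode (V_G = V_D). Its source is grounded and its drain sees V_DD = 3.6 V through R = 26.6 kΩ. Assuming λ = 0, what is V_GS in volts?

V_GS = 0.879 V

With gate tied to drain, V_GS = V_DS ≥ V_GS − V_th, so the device is in saturation.
k_n = μ_nC_ox · (W/L) = 7.56 mA/V².
KCL at the drain: ½ k_n (V_GS − V_th)² = (V_DD − V_GS)/R.
Let x = V_GS − 0.714. Then 101 x² + x − 2.886 = 0, giving x = 0.165 V (positive root), so V_GS = 0.879 V.
I_D = (V_DD − V_GS)/R = (3.6 − 0.879) / 26.6 = 0.102 mA.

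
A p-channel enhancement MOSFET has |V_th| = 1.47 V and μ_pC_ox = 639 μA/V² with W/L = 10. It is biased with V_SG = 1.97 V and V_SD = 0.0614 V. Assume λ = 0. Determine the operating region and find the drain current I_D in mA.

k_p = μ_pC_ox · (W/L) = 6.39 mA/V².
V_ov = V_SG − |V_th| = 1.97 − 1.47 = 0.5 V.
Since V_SD = 0.0614 V < V_ov = 0.5 V, the device is in the triode region.
I_D = k_p [V_ov · V_SD − ½ V_SD²] = 6.39 × [0.5 × 0.0614 − 0.5 × 0.0614²] = 0.184 mA.

Triode; I_D = 0.184 mA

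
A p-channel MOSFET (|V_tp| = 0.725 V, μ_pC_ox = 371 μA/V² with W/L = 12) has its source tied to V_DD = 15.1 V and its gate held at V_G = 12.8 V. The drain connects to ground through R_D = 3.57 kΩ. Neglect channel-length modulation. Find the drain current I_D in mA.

I_D = 4.02 mA

V_SG = V_DD − V_G = 15.1 − 12.8 = 2.3 V, so V_ov = 2.3 − 0.725 = 1.57 V.
k_p = μ_pC_ox · (W/L) = 4.452 mA/V².
Assume saturation: I_D = ½ k_p V_ov² = 0.5 × 4.452 × 1.57² = 5.52 mA, giving V_SD = V_DD − I_D R_D = 15.1 − 5.52 × 3.57 = -4.61 V.
But -4.61 V < V_ov = 1.57 V, so the device is actually in triode.
In triode I_D = k_p[V_ov V_SD − ½ V_SD²] and I_D = (V_DD − V_SD)/R_D. Equating: 7.95 V_SD² − 26.03 V_SD + 15.1 = 0, giving V_SD = 0.753 V (the root below V_ov).
I_D = (15.1 − 0.753) / 3.57 = 4.02 mA.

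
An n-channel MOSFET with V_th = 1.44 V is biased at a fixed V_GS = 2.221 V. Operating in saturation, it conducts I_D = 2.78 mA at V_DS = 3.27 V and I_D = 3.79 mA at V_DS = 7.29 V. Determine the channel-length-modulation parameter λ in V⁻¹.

With V_GS fixed, I_D ∝ (1 + λ V_DS) in saturation, so I_D2/I_D1 = (1 + λ V_DS2)/(1 + λ V_DS1).
3.79/2.78 = 1.363 = (1 + 7.29 λ)/(1 + 3.27 λ).
Solving: λ (I_D1 V_DS2 − I_D2 V_DS1) = I_D2 − I_D1, so λ = (3.79 − 2.78) / (2.78 × 7.29 − 3.79 × 3.27) = 1.01 / 7.87 = 0.128 V⁻¹.

λ = 0.128 V⁻¹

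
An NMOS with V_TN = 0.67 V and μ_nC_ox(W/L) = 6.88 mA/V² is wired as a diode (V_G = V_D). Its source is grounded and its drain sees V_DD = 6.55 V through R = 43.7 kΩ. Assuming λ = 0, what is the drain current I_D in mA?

With gate tied to drain, V_GS = V_DS ≥ V_GS − V_TN, so the device is in saturation.
KCL at the drain: ½ k_n (V_GS − V_TN)² = (V_DD − V_GS)/R.
Let x = V_GS − 0.67. Then 150 x² + x − 5.88 = 0, giving x = 0.194 V (positive root), so V_GS = 0.864 V.
I_D = (V_DD − V_GS)/R = (6.55 − 0.864) / 43.7 = 0.13 mA.

I_D = 0.130 mA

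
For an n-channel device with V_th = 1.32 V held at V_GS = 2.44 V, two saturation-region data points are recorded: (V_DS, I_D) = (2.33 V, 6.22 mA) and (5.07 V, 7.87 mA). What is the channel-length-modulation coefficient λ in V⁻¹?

λ = 0.125 V⁻¹

With V_GS fixed, I_D ∝ (1 + λ V_DS) in saturation, so I_D2/I_D1 = (1 + λ V_DS2)/(1 + λ V_DS1).
7.87/6.22 = 1.265 = (1 + 5.07 λ)/(1 + 2.33 λ).
Solving: λ (I_D1 V_DS2 − I_D2 V_DS1) = I_D2 − I_D1, so λ = (7.87 − 6.22) / (6.22 × 5.07 − 7.87 × 2.33) = 1.65 / 13.2 = 0.125 V⁻¹.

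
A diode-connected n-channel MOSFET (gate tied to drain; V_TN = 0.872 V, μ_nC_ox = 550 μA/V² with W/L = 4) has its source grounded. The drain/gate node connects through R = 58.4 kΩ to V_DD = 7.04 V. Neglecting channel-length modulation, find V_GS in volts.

With gate tied to drain, V_GS = V_DS ≥ V_GS − V_TN, so the device is in saturation.
k_n = μ_nC_ox · (W/L) = 2.2 mA/V².
KCL at the drain: ½ k_n (V_GS − V_TN)² = (V_DD − V_GS)/R.
Let x = V_GS − 0.872. Then 64.2 x² + x − 6.168 = 0, giving x = 0.302 V (positive root), so V_GS = 1.17 V.
I_D = (V_DD − V_GS)/R = (7.04 − 1.17) / 58.4 = 0.1 mA.

V_GS = 1.17 V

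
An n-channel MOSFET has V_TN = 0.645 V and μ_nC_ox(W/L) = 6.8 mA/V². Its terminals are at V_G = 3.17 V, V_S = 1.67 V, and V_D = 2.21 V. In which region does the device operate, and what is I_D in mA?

Triode; I_D = 2.15 mA

V_GS = V_G − V_S = 3.17 − 1.67 = 1.5 V; V_DS = V_D − V_S = 2.21 − 1.67 = 0.54 V.
V_ov = V_GS − V_TN = 1.5 − 0.645 = 0.855 V.
Since V_DS = 0.54 V < V_ov = 0.855 V, the device is in the triode region.
I_D = k_n [V_ov · V_DS − ½ V_DS²] = 6.8 × [0.855 × 0.54 − 0.5 × 0.54²] = 2.15 mA.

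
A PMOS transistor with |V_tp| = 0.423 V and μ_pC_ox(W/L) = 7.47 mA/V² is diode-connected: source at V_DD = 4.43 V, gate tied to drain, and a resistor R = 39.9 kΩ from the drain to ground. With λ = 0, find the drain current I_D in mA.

I_D = 0.0964 mA

With gate tied to drain, V_SG = V_SD ≥ V_SG − |V_tp|, so the device is in saturation.
KCL at the drain: ½ k_p (V_SG − |V_tp|)² = (V_DD − V_SG)/R.
Let x = V_SG − 0.423. Then 149 x² + x − 4.007 = 0, giving x = 0.161 V (positive root), so V_SG = 0.584 V.
I_D = (V_DD − V_SG)/R = (4.43 − 0.584) / 39.9 = 0.0964 mA.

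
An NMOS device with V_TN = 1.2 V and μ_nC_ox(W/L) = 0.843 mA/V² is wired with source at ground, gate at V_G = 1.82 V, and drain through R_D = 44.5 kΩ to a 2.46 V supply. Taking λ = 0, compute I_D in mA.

V_GS = V_G = 1.82 V, so V_ov = 1.82 − 1.2 = 0.62 V.
Assume saturation: I_D = ½ k_n V_ov² = 0.5 × 0.843 × 0.62² = 0.162 mA, giving V_DS = V_DD − I_D R_D = 2.46 − 0.162 × 44.5 = -4.75 V.
But -4.75 V < V_ov = 0.62 V, so the device is actually in triode.
In triode I_D = k_n[V_ov V_DS − ½ V_DS²] and I_D = (V_DD − V_DS)/R_D. Equating: 18.8 V_DS² − 24.26 V_DS + 2.46 = 0, giving V_DS = 0.111 V (the root below V_ov).
I_D = (2.46 − 0.111) / 44.5 = 0.0528 mA.

I_D = 0.0528 mA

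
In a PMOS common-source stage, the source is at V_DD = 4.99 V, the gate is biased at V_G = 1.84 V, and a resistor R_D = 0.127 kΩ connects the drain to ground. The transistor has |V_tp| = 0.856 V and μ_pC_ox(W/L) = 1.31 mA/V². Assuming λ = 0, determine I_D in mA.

I_D = 3.45 mA

V_SG = V_DD − V_G = 4.99 − 1.84 = 3.15 V, so V_ov = 3.15 − 0.856 = 2.29 V.
Assume saturation: I_D = ½ k_p V_ov² = 0.5 × 1.31 × 2.29² = 3.45 mA, giving V_SD = V_DD − I_D R_D = 4.99 − 3.45 × 0.127 = 4.55 V.
V_SD = 4.55 V ≥ V_ov = 2.29 V, confirming saturation.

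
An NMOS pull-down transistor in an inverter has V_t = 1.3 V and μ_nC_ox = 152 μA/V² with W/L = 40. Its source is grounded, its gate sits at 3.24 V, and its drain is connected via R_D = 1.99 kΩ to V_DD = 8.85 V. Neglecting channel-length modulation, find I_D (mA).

V_GS = V_G = 3.24 V, so V_ov = 3.24 − 1.3 = 1.94 V.
k_n = μ_nC_ox · (W/L) = 6.08 mA/V².
Assume saturation: I_D = ½ k_n V_ov² = 0.5 × 6.08 × 1.94² = 11.4 mA, giving V_DS = V_DD − I_D R_D = 8.85 − 11.4 × 1.99 = -13.9 V.
But -13.9 V < V_ov = 1.94 V, so the device is actually in triode.
In triode I_D = k_n[V_ov V_DS − ½ V_DS²] and I_D = (V_DD − V_DS)/R_D. Equating: 6.05 V_DS² − 24.47 V_DS + 8.85 = 0, giving V_DS = 0.401 V (the root below V_ov).
I_D = (8.85 − 0.401) / 1.99 = 4.25 mA.

I_D = 4.25 mA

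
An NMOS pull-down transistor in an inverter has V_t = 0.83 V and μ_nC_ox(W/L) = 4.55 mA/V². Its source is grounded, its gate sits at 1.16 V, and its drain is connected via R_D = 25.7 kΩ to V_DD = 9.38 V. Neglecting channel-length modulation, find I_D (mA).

V_GS = V_G = 1.16 V, so V_ov = 1.16 − 0.83 = 0.33 V.
Assume saturation: I_D = ½ k_n V_ov² = 0.5 × 4.55 × 0.33² = 0.248 mA, giving V_DS = V_DD − I_D R_D = 9.38 − 0.248 × 25.7 = 3.01 V.
V_DS = 3.01 V ≥ V_ov = 0.33 V, confirming saturation.

I_D = 0.248 mA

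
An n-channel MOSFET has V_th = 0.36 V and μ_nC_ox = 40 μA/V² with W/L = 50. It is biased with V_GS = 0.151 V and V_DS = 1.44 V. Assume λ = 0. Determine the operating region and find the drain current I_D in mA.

Cutoff; I_D = 0 mA

V_GS = 0.151 V < V_th = 0.36 V, so the transistor is in cutoff.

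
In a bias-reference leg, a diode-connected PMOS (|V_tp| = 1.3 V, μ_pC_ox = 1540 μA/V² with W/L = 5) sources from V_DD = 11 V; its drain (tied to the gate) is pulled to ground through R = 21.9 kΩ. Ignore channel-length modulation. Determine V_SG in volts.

V_SG = 1.63 V

With gate tied to drain, V_SG = V_SD ≥ V_SG − |V_tp|, so the device is in saturation.
k_p = μ_pC_ox · (W/L) = 7.7 mA/V².
KCL at the drain: ½ k_p (V_SG − |V_tp|)² = (V_DD − V_SG)/R.
Let x = V_SG − 1.3. Then 84.3 x² + x − 9.7 = 0, giving x = 0.333 V (positive root), so V_SG = 1.63 V.
I_D = (V_DD − V_SG)/R = (11 − 1.63) / 21.9 = 0.428 mA.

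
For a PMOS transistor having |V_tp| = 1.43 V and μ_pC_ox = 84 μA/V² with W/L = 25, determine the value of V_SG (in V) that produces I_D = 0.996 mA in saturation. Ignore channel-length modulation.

V_SG = 2.40 V

k_p = μ_pC_ox · (W/L) = 2.1 mA/V².
In saturation I_D = ½ k_p (V_SG − |V_tp|)², so V_SG − |V_tp| = √(2 I_D / k_p) = √(2 × 0.996 / 2.1) = 0.974 V.
V_SG = 1.43 + 0.974 = 2.4 V.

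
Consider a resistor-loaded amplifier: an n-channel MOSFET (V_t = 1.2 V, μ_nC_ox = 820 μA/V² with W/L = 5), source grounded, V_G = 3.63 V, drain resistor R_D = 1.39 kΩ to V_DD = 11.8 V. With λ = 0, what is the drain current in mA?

I_D = 7.79 mA

V_GS = V_G = 3.63 V, so V_ov = 3.63 − 1.2 = 2.43 V.
k_n = μ_nC_ox · (W/L) = 4.1 mA/V².
Assume saturation: I_D = ½ k_n V_ov² = 0.5 × 4.1 × 2.43² = 12.1 mA, giving V_DS = V_DD − I_D R_D = 11.8 − 12.1 × 1.39 = -5.03 V.
But -5.03 V < V_ov = 2.43 V, so the device is actually in triode.
In triode I_D = k_n[V_ov V_DS − ½ V_DS²] and I_D = (V_DD − V_DS)/R_D. Equating: 2.85 V_DS² − 14.85 V_DS + 11.8 = 0, giving V_DS = 0.978 V (the root below V_ov).
I_D = (11.8 − 0.978) / 1.39 = 7.79 mA.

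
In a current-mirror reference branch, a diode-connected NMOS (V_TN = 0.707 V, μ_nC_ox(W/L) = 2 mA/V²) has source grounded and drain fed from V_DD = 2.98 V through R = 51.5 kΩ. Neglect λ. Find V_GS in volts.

V_GS = 0.908 V

With gate tied to drain, V_GS = V_DS ≥ V_GS − V_TN, so the device is in saturation.
KCL at the drain: ½ k_n (V_GS − V_TN)² = (V_DD − V_GS)/R.
Let x = V_GS − 0.707. Then 51.5 x² + x − 2.273 = 0, giving x = 0.201 V (positive root), so V_GS = 0.908 V.
I_D = (V_DD − V_GS)/R = (2.98 − 0.908) / 51.5 = 0.0402 mA.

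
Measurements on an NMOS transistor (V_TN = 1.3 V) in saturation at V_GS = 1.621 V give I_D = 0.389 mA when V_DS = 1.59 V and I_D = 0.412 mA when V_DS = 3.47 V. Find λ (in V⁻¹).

With V_GS fixed, I_D ∝ (1 + λ V_DS) in saturation, so I_D2/I_D1 = (1 + λ V_DS2)/(1 + λ V_DS1).
0.412/0.389 = 1.059 = (1 + 3.47 λ)/(1 + 1.59 λ).
Solving: λ (I_D1 V_DS2 − I_D2 V_DS1) = I_D2 − I_D1, so λ = (0.412 − 0.389) / (0.389 × 3.47 − 0.412 × 1.59) = 0.023 / 0.695 = 0.0331 V⁻¹.

λ = 0.0331 V⁻¹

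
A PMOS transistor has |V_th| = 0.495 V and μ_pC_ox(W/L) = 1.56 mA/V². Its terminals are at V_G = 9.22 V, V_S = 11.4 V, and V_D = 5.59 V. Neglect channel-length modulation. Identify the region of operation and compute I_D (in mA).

Saturation; I_D = 2.21 mA

V_SG = V_S − V_G = 11.4 − 9.22 = 2.18 V; V_SD = V_S − V_D = 11.4 − 5.59 = 5.81 V.
V_ov = V_SG − |V_th| = 2.18 − 0.495 = 1.68 V.
Since V_SD = 5.81 V ≥ V_ov = 1.68 V, the device is in saturation.
I_D = ½ k_p V_ov² = 0.5 × 1.56 × 1.68² = 2.21 mA.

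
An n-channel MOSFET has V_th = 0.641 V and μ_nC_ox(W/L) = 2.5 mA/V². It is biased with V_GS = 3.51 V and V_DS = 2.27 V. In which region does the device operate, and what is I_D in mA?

Triode; I_D = 9.84 mA

V_ov = V_GS − V_th = 3.51 − 0.641 = 2.87 V.
Since V_DS = 2.27 V < V_ov = 2.87 V, the device is in the triode region.
I_D = k_n [V_ov · V_DS − ½ V_DS²] = 2.5 × [2.87 × 2.27 − 0.5 × 2.27²] = 9.84 mA.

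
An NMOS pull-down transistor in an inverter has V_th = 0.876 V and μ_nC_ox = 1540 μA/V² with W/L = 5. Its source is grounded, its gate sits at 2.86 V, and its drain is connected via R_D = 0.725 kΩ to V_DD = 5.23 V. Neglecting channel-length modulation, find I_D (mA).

V_GS = V_G = 2.86 V, so V_ov = 2.86 − 0.876 = 1.98 V.
k_n = μ_nC_ox · (W/L) = 7.7 mA/V².
Assume saturation: I_D = ½ k_n V_ov² = 0.5 × 7.7 × 1.98² = 15.2 mA, giving V_DS = V_DD − I_D R_D = 5.23 − 15.2 × 0.725 = -5.76 V.
But -5.76 V < V_ov = 1.98 V, so the device is actually in triode.
In triode I_D = k_n[V_ov V_DS − ½ V_DS²] and I_D = (V_DD − V_DS)/R_D. Equating: 2.79 V_DS² − 12.08 V_DS + 5.23 = 0, giving V_DS = 0.488 V (the root below V_ov).
I_D = (5.23 − 0.488) / 0.725 = 6.54 mA.

I_D = 6.54 mA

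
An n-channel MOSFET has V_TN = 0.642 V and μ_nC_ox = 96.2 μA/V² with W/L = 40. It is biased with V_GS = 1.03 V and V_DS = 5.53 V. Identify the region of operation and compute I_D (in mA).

k_n = μ_nC_ox · (W/L) = 3.848 mA/V².
V_ov = V_GS − V_TN = 1.03 − 0.642 = 0.388 V.
Since V_DS = 5.53 V ≥ V_ov = 0.388 V, the device is in saturation.
I_D = ½ k_n V_ov² = 0.5 × 3.848 × 0.388² = 0.29 mA.

Saturation; I_D = 0.290 mA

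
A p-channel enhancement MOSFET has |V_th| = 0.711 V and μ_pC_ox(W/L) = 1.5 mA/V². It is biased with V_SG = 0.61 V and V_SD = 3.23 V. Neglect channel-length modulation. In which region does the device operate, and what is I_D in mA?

V_SG = 0.61 V < |V_th| = 0.711 V, so the transistor is in cutoff.

Cutoff; I_D = 0 mA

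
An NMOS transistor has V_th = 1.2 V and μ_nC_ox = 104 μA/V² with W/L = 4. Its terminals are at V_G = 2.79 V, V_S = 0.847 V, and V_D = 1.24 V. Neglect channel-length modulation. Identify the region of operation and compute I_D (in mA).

V_GS = V_G − V_S = 2.79 − 0.847 = 1.94 V; V_DS = V_D − V_S = 1.24 − 0.847 = 0.393 V.
k_n = μ_nC_ox · (W/L) = 0.416 mA/V².
V_ov = V_GS − V_th = 1.94 − 1.2 = 0.743 V.
Since V_DS = 0.393 V < V_ov = 0.743 V, the device is in the triode region.
I_D = k_n [V_ov · V_DS − ½ V_DS²] = 0.416 × [0.743 × 0.393 − 0.5 × 0.393²] = 0.0893 mA.

Triode; I_D = 0.0893 mA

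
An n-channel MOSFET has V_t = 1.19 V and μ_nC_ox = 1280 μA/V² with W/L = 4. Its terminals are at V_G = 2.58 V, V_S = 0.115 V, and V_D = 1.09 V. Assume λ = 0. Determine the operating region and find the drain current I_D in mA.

Triode; I_D = 3.93 mA

V_GS = V_G − V_S = 2.58 − 0.115 = 2.46 V; V_DS = V_D − V_S = 1.09 − 0.115 = 0.975 V.
k_n = μ_nC_ox · (W/L) = 5.12 mA/V².
V_ov = V_GS − V_t = 2.46 − 1.19 = 1.27 V.
Since V_DS = 0.975 V < V_ov = 1.27 V, the device is in the triode region.
I_D = k_n [V_ov · V_DS − ½ V_DS²] = 5.12 × [1.27 × 0.975 − 0.5 × 0.975²] = 3.93 mA.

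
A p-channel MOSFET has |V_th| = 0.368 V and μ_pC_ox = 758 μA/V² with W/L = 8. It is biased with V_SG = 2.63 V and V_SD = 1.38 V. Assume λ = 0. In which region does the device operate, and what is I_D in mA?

Triode; I_D = 13.2 mA

k_p = μ_pC_ox · (W/L) = 6.064 mA/V².
V_ov = V_SG − |V_th| = 2.63 − 0.368 = 2.26 V.
Since V_SD = 1.38 V < V_ov = 2.26 V, the device is in the triode region.
I_D = k_p [V_ov · V_SD − ½ V_SD²] = 6.064 × [2.26 × 1.38 − 0.5 × 1.38²] = 13.2 mA.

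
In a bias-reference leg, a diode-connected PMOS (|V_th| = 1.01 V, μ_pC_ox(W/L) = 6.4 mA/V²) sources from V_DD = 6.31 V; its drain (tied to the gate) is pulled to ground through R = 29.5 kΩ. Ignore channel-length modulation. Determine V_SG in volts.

With gate tied to drain, V_SG = V_SD ≥ V_SG − |V_th|, so the device is in saturation.
KCL at the drain: ½ k_p (V_SG − |V_th|)² = (V_DD − V_SG)/R.
Let x = V_SG − 1.01. Then 94.4 x² + x − 5.3 = 0, giving x = 0.232 V (positive root), so V_SG = 1.24 V.
I_D = (V_DD − V_SG)/R = (6.31 − 1.24) / 29.5 = 0.172 mA.

V_SG = 1.24 V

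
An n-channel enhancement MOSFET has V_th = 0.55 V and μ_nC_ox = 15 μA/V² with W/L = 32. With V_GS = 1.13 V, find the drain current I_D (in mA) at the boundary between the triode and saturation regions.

I_D = 0.0807 mA

At the boundary V_DS = V_ov = V_GS − V_th = 1.13 − 0.55 = 0.58 V.
k_n = μ_nC_ox · (W/L) = 0.48 mA/V².
I_D = ½ k_n V_ov² = 0.5 × 0.48 × 0.58² = 0.0807 mA.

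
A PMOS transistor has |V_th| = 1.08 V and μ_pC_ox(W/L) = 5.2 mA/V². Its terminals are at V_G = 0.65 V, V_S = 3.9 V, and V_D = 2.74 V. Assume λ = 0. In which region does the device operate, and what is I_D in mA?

V_SG = V_S − V_G = 3.9 − 0.65 = 3.25 V; V_SD = V_S − V_D = 3.9 − 2.74 = 1.16 V.
V_ov = V_SG − |V_th| = 3.25 − 1.08 = 2.17 V.
Since V_SD = 1.16 V < V_ov = 2.17 V, the device is in the triode region.
I_D = k_p [V_ov · V_SD − ½ V_SD²] = 5.2 × [2.17 × 1.16 − 0.5 × 1.16²] = 9.59 mA.

Triode; I_D = 9.59 mA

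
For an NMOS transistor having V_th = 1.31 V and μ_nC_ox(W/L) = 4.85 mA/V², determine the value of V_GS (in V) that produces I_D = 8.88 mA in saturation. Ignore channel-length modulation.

In saturation I_D = ½ k_n (V_GS − V_th)², so V_GS − V_th = √(2 I_D / k_n) = √(2 × 8.88 / 4.85) = 1.91 V.
V_GS = 1.31 + 1.91 = 3.22 V.

V_GS = 3.22 V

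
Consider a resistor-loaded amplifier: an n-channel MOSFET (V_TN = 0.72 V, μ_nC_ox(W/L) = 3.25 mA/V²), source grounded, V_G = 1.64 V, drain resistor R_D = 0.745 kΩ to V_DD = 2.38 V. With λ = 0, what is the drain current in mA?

V_GS = V_G = 1.64 V, so V_ov = 1.64 − 0.72 = 0.92 V.
Assume saturation: I_D = ½ k_n V_ov² = 0.5 × 3.25 × 0.92² = 1.38 mA, giving V_DS = V_DD − I_D R_D = 2.38 − 1.38 × 0.745 = 1.36 V.
V_DS = 1.36 V ≥ V_ov = 0.92 V, confirming saturation.

I_D = 1.38 mA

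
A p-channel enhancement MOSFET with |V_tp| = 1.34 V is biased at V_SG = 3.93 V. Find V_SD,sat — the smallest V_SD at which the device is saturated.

V_SD,sat = 2.59 V

The boundary between triode and saturation is V_SD = V_SG − |V_tp| = V_ov.
V_ov = 3.93 − 1.34 = 2.59 V.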